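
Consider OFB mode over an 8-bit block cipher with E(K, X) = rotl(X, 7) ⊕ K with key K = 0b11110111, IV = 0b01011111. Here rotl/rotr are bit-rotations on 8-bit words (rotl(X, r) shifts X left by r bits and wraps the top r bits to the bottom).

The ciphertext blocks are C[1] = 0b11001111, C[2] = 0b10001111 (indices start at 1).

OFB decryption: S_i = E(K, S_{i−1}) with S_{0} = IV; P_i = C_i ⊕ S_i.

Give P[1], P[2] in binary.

P[1] = 0b10010111, P[2] = 0b01010100

P[1]: S = E(K, 0b01011111) = 0b01011000; 0b11001111 ⊕ 0b01011000 = 0b10010111.
P[2]: S = E(K, 0b01011000) = 0b11011011; 0b10001111 ⊕ 0b11011011 = 0b01010100.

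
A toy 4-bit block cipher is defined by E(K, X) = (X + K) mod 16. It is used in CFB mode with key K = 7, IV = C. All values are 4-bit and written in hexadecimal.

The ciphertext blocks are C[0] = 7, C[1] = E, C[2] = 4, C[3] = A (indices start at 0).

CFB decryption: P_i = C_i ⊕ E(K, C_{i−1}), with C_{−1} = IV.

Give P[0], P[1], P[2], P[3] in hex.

P[0] = 4, P[1] = 0, P[2] = 1, P[3] = 1

P[0]: E(K, C) = 3; 7 ⊕ 3 = 4.
P[1]: E(K, 7) = E; E ⊕ E = 0.
P[2]: E(K, E) = 5; 4 ⊕ 5 = 1.
P[3]: E(K, 4) = B; A ⊕ B = 1.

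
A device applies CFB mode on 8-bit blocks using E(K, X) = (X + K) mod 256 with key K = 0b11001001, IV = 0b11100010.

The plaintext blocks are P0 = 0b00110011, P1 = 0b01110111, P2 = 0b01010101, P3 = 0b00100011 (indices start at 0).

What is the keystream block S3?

CFB encryption: C_i = P_i ⊕ E(K, C_{i−1}), with C_{−1} = IV.
C0: E(K, 0b11100010) = 0b10101011; 0b00110011 ⊕ 0b10101011 = 0b10011000.
C1: E(K, 0b10011000) = 0b01100001; 0b01110111 ⊕ 0b01100001 = 0b00010110.
C2: E(K, 0b00010110) = 0b11011111; 0b01010101 ⊕ 0b11011111 = 0b10001010.
C3: E(K, 0b10001010) = 0b01010011; 0b00100011 ⊕ 0b01010011 = 0b01110000.
So S3 = 0b01010011.

0b01010011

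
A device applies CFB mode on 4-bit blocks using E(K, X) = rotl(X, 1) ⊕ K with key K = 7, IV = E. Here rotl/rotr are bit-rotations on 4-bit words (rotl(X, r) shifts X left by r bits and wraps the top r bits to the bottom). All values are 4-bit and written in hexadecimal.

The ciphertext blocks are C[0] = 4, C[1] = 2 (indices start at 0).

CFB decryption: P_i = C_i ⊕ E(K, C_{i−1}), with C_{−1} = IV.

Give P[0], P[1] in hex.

P[0]: E(K, E) = A; 4 ⊕ A = E.
P[1]: E(K, 4) = F; 2 ⊕ F = D.

P[0] = E, P[1] = D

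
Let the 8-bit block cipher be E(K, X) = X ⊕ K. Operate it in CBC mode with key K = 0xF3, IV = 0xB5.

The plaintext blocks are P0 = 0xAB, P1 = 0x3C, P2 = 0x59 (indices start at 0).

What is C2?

CBC encryption: C_i = E(K, P_i ⊕ C_{i−1}), with C_{−1} = IV.
C0: P0 ⊕ 0xB5 = 0x1E; E(K, 0x1E) = 0xED.
C1: P1 ⊕ 0xED = 0xD1; E(K, 0xD1) = 0x22.
C2: P2 ⊕ 0x22 = 0x7B; E(K, 0x7B) = 0x88.

C2 = 0x88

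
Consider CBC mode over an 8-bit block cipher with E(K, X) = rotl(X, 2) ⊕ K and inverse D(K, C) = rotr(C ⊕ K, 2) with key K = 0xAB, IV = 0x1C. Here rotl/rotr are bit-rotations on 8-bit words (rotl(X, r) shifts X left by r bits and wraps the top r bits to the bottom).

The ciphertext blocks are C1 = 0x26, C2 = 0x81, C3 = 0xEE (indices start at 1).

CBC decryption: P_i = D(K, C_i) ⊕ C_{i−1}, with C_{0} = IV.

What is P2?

P2 = 0xAC

P2: D(K, 0x81) = 0x8A; 0x8A ⊕ 0x26 = 0xAC.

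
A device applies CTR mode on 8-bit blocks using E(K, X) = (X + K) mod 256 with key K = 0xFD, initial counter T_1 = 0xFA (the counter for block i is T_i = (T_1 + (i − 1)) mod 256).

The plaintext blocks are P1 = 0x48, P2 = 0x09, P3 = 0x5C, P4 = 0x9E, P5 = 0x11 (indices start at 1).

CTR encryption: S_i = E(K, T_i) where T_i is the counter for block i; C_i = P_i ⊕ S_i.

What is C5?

C1: T = 0xFA, S = E(K, T) = 0xF7; 0x48 ⊕ 0xF7 = 0xBF.
C2: T = 0xFB, S = E(K, T) = 0xF8; 0x09 ⊕ 0xF8 = 0xF1.
C3: T = 0xFC, S = E(K, T) = 0xF9; 0x5C ⊕ 0xF9 = 0xA5.
C4: T = 0xFD, S = E(K, T) = 0xFA; 0x9E ⊕ 0xFA = 0x64.
C5: T = 0xFE, S = E(K, T) = 0xFB; 0x11 ⊕ 0xFB = 0xEA.

C5 = 0xEA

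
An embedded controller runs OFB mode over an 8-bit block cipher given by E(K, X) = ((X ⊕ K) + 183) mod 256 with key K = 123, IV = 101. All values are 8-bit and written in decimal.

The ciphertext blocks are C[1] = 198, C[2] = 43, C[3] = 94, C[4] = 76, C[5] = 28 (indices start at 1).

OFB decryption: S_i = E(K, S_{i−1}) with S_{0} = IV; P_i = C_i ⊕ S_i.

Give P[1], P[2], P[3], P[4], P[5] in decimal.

P[1]: S = E(K, 101) = 213; 198 ⊕ 213 = 19.
P[2]: S = E(K, 213) = 101; 43 ⊕ 101 = 78.
P[3]: S = E(K, 101) = 213; 94 ⊕ 213 = 139.
P[4]: S = E(K, 213) = 101; 76 ⊕ 101 = 41.
P[5]: S = E(K, 101) = 213; 28 ⊕ 213 = 201.

P[1] = 19, P[2] = 78, P[3] = 139, P[4] = 41, P[5] = 201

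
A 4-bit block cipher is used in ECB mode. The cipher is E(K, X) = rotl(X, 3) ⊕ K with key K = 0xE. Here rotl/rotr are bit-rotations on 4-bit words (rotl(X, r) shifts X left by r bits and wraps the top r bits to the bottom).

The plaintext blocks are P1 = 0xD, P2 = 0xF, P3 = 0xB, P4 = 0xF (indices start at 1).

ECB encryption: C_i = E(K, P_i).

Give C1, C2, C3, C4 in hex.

C1 = 0x0, C2 = 0x1, C3 = 0x3, C4 = 0x1

C1: E(K, 0xD) = 0x0.
C2: E(K, 0xF) = 0x1.
C3: E(K, 0xB) = 0x3.
C4: E(K, 0xF) = 0x1.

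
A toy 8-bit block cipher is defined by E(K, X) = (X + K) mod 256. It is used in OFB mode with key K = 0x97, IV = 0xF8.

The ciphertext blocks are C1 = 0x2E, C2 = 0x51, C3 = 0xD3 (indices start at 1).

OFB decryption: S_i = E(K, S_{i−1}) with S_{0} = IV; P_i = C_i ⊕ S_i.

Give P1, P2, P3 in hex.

P1 = 0xA1, P2 = 0x77, P3 = 0x6E

P1: S = E(K, 0xF8) = 0x8F; 0x2E ⊕ 0x8F = 0xA1.
P2: S = E(K, 0x8F) = 0x26; 0x51 ⊕ 0x26 = 0x77.
P3: S = E(K, 0x26) = 0xBD; 0xD3 ⊕ 0xBD = 0x6E.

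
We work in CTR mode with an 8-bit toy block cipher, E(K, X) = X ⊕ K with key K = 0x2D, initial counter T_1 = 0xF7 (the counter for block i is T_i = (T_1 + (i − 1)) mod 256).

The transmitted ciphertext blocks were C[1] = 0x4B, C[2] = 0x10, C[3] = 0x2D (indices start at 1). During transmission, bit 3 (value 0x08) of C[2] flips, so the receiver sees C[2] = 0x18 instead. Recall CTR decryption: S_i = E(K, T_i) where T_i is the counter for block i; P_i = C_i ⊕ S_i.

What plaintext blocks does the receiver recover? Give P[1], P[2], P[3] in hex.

P[1] = 0x91, P[2] = 0xCD, P[3] = 0xF9

Only C[2] changed, to 0x18. In CTR, a change in C_i flips the same bit in P_i only; the keystream is unaffected. Decrypting the received ciphertext:
P[1]: T = 0xF7, S = E(K, T) = 0xDA; 0x4B ⊕ 0xDA = 0x91.
P[2]: T = 0xF8, S = E(K, T) = 0xD5; 0x18 ⊕ 0xD5 = 0xCD.
P[3]: T = 0xF9, S = E(K, T) = 0xD4; 0x2D ⊕ 0xD4 = 0xF9.
Blocks that differ from the original plaintext: P[2].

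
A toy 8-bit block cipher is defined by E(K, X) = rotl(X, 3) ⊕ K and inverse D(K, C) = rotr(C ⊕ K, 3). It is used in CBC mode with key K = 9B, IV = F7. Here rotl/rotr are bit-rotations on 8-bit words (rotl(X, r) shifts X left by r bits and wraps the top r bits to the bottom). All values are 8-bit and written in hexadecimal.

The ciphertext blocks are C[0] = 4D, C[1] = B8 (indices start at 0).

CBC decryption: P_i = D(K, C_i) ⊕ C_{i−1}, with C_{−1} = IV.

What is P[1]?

P[1] = 29

P[1]: D(K, B8) = 64; 64 ⊕ 4D = 29.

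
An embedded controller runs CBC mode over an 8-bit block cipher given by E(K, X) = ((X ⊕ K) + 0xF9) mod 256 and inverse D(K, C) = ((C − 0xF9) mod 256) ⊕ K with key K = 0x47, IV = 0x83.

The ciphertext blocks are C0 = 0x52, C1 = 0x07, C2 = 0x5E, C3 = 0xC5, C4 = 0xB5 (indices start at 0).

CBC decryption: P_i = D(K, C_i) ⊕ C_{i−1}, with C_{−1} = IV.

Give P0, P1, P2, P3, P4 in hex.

P0: D(K, 0x52) = 0x1E; 0x1E ⊕ 0x83 = 0x9D.
P1: D(K, 0x07) = 0x49; 0x49 ⊕ 0x52 = 0x1B.
P2: D(K, 0x5E) = 0x22; 0x22 ⊕ 0x07 = 0x25.
P3: D(K, 0xC5) = 0x8B; 0x8B ⊕ 0x5E = 0xD5.
P4: D(K, 0xB5) = 0xFB; 0xFB ⊕ 0xC5 = 0x3E.

P0 = 0x9D, P1 = 0x1B, P2 = 0x25, P3 = 0xD5, P4 = 0x3E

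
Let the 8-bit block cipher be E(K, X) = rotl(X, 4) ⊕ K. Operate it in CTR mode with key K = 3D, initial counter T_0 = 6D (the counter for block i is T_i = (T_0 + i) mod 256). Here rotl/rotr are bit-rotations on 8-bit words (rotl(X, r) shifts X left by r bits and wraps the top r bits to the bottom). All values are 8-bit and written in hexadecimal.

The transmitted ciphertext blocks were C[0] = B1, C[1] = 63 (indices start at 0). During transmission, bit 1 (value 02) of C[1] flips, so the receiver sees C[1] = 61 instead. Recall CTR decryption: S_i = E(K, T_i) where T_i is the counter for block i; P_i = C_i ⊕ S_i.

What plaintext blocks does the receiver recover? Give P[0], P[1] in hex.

P[0] = 5A, P[1] = BA

Only C[1] changed, to 61. In CTR, a change in C_i flips the same bit in P_i only; the keystream is unaffected. Decrypting the received ciphertext:
P[0]: T = 6D, S = E(K, T) = EB; B1 ⊕ EB = 5A.
P[1]: T = 6E, S = E(K, T) = DB; 61 ⊕ DB = BA.
Blocks that differ from the original plaintext: P[1].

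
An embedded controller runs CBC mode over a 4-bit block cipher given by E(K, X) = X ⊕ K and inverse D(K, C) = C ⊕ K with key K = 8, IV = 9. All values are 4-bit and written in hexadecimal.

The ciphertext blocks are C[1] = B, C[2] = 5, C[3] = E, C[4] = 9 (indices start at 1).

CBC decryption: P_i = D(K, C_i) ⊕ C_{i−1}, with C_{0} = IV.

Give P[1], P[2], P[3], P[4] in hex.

P[1]: D(K, B) = 3; 3 ⊕ 9 = A.
P[2]: D(K, 5) = D; D ⊕ B = 6.
P[3]: D(K, E) = 6; 6 ⊕ 5 = 3.
P[4]: D(K, 9) = 1; 1 ⊕ E = F.

P[1] = A, P[2] = 6, P[3] = 3, P[4] = F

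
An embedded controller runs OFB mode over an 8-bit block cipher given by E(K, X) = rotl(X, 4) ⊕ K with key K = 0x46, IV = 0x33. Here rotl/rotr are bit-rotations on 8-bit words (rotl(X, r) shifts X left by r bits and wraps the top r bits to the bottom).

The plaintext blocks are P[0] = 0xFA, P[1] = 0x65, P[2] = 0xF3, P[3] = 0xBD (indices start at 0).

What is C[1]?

C[1] = 0x74

OFB encryption: S_i = E(K, S_{i−1}) with S_{−1} = IV; C_i = P_i ⊕ S_i.
C[0]: S = E(K, 0x33) = 0x75; 0xFA ⊕ 0x75 = 0x8F.
C[1]: S = E(K, 0x75) = 0x11; 0x65 ⊕ 0x11 = 0x74.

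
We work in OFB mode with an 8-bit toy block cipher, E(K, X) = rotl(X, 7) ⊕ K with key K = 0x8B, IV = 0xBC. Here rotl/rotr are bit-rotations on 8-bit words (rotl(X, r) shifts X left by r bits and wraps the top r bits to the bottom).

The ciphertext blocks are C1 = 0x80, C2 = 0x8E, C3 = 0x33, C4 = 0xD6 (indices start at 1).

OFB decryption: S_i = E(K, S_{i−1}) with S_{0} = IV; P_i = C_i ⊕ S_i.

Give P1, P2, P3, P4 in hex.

P1: S = E(K, 0xBC) = 0xD5; 0x80 ⊕ 0xD5 = 0x55.
P2: S = E(K, 0xD5) = 0x61; 0x8E ⊕ 0x61 = 0xEF.
P3: S = E(K, 0x61) = 0x3B; 0x33 ⊕ 0x3B = 0x08.
P4: S = E(K, 0x3B) = 0x16; 0xD6 ⊕ 0x16 = 0xC0.

P1 = 0x55, P2 = 0xEF, P3 = 0x08, P4 = 0xC0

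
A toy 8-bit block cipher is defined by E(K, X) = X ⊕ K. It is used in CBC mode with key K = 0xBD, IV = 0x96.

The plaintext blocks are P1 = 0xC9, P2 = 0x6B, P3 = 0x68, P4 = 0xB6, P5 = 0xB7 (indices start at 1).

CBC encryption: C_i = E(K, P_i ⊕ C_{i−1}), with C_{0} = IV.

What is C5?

C1: P1 ⊕ 0x96 = 0x5F; E(K, 0x5F) = 0xE2.
C2: P2 ⊕ 0xE2 = 0x89; E(K, 0x89) = 0x34.
C3: P3 ⊕ 0x34 = 0x5C; E(K, 0x5C) = 0xE1.
C4: P4 ⊕ 0xE1 = 0x57; E(K, 0x57) = 0xEA.
C5: P5 ⊕ 0xEA = 0x5D; E(K, 0x5D) = 0xE0.

C5 = 0xE0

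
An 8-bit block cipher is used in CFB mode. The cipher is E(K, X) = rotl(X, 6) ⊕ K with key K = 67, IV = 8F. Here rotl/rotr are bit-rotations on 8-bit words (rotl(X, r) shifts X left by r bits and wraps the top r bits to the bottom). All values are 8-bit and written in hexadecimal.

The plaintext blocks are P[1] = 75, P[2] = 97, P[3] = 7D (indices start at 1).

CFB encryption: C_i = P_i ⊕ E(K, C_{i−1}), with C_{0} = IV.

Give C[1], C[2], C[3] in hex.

C[1]: E(K, 8F) = 84; 75 ⊕ 84 = F1.
C[2]: E(K, F1) = 1B; 97 ⊕ 1B = 8C.
C[3]: E(K, 8C) = 44; 7D ⊕ 44 = 39.

C[1] = F1, C[2] = 8C, C[3] = 39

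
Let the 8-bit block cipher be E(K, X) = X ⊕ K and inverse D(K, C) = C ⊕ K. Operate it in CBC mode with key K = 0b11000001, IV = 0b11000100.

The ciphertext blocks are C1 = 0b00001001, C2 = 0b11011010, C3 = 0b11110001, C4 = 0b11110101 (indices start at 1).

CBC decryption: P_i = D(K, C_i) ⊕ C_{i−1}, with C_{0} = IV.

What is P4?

P4 = 0b11000101

P4: D(K, 0b11110101) = 0b00110100; 0b00110100 ⊕ 0b11110001 = 0b11000101.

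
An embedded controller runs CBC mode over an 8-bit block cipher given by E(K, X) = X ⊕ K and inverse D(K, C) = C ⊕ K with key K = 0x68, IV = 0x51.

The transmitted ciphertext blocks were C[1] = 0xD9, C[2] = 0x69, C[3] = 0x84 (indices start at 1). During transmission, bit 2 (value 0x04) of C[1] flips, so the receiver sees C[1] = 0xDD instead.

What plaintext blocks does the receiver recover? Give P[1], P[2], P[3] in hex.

P[1] = 0xE4, P[2] = 0xDC, P[3] = 0x85

CBC decryption: P_i = D(K, C_i) ⊕ C_{i−1}, with C_{0} = IV.
Only C[1] changed, to 0xDD. In CBC, a change in C_i garbles P_i and flips the same bit in P_{i+1}. Decrypting the received ciphertext:
P[1]: D(K, 0xDD) = 0xB5; 0xB5 ⊕ 0x51 = 0xE4.
P[2]: D(K, 0x69) = 0x01; 0x01 ⊕ 0xDD = 0xDC.
P[3]: D(K, 0x84) = 0xEC; 0xEC ⊕ 0x69 = 0x85.
Blocks that differ from the original plaintext: P[1], P[2].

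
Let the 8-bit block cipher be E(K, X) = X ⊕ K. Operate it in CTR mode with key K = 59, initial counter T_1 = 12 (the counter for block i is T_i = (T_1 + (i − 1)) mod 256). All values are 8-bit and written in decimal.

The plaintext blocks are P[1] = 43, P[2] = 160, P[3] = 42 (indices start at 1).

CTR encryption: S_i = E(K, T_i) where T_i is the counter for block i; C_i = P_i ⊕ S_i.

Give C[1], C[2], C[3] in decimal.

C[1] = 28, C[2] = 150, C[3] = 31

C[1]: T = 12, S = E(K, T) = 55; 43 ⊕ 55 = 28.
C[2]: T = 13, S = E(K, T) = 54; 160 ⊕ 54 = 150.
C[3]: T = 14, S = E(K, T) = 53; 42 ⊕ 53 = 31.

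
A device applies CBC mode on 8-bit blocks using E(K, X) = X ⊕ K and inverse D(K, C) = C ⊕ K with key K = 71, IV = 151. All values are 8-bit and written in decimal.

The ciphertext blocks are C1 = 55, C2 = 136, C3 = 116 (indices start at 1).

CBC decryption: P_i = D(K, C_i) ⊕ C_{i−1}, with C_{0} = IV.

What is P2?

P2: D(K, 136) = 207; 207 ⊕ 55 = 248.

P2 = 248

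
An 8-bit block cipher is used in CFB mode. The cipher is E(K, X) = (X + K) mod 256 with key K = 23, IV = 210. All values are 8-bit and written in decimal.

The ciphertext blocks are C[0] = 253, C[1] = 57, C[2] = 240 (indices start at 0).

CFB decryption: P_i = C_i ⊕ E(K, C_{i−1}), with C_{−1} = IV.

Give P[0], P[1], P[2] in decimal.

P[0]: E(K, 210) = 233; 253 ⊕ 233 = 20.
P[1]: E(K, 253) = 20; 57 ⊕ 20 = 45.
P[2]: E(K, 57) = 80; 240 ⊕ 80 = 160.

P[0] = 20, P[1] = 45, P[2] = 160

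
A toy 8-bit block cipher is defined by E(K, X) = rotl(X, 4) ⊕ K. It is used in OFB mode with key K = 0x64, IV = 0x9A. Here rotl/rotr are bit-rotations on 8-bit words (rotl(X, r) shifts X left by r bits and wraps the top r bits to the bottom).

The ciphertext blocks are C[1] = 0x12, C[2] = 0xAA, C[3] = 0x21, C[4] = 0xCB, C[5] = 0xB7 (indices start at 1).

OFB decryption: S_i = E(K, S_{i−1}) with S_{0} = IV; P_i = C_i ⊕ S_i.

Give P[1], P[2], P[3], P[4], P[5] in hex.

P[1] = 0xDF, P[2] = 0x12, P[3] = 0xCE, P[4] = 0x51, P[5] = 0x7A

P[1]: S = E(K, 0x9A) = 0xCD; 0x12 ⊕ 0xCD = 0xDF.
P[2]: S = E(K, 0xCD) = 0xB8; 0xAA ⊕ 0xB8 = 0x12.
P[3]: S = E(K, 0xB8) = 0xEF; 0x21 ⊕ 0xEF = 0xCE.
P[4]: S = E(K, 0xEF) = 0x9A; 0xCB ⊕ 0x9A = 0x51.
P[5]: S = E(K, 0x9A) = 0xCD; 0xB7 ⊕ 0xCD = 0x7A.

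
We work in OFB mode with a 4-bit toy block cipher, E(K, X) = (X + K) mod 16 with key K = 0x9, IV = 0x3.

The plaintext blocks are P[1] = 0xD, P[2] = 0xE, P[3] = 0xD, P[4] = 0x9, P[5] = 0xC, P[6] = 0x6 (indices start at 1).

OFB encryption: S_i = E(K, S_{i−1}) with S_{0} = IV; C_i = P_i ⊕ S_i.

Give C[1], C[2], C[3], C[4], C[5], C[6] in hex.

C[1] = 0x1, C[2] = 0xB, C[3] = 0x3, C[4] = 0xE, C[5] = 0xC, C[6] = 0xF

C[1]: S = E(K, 0x3) = 0xC; 0xD ⊕ 0xC = 0x1.
C[2]: S = E(K, 0xC) = 0x5; 0xE ⊕ 0x5 = 0xB.
C[3]: S = E(K, 0x5) = 0xE; 0xD ⊕ 0xE = 0x3.
C[4]: S = E(K, 0xE) = 0x7; 0x9 ⊕ 0x7 = 0xE.
C[5]: S = E(K, 0x7) = 0x0; 0xC ⊕ 0x0 = 0xC.
C[6]: S = E(K, 0x0) = 0x9; 0x6 ⊕ 0x9 = 0xF.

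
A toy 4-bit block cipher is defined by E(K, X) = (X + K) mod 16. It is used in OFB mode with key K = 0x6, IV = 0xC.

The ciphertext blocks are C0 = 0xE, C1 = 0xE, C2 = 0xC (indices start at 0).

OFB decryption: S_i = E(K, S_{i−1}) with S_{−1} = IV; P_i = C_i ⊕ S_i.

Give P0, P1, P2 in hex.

P0 = 0xC, P1 = 0x6, P2 = 0x2

P0: S = E(K, 0xC) = 0x2; 0xE ⊕ 0x2 = 0xC.
P1: S = E(K, 0x2) = 0x8; 0xE ⊕ 0x8 = 0x6.
P2: S = E(K, 0x8) = 0xE; 0xC ⊕ 0xE = 0x2.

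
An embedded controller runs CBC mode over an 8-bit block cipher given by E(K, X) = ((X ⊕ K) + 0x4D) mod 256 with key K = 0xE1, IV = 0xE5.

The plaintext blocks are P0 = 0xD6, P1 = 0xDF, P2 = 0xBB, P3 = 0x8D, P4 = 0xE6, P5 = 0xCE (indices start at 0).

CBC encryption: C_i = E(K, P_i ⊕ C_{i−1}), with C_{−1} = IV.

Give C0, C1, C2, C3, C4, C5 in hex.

C0 = 0x1F, C1 = 0x6E, C2 = 0x81, C3 = 0x3A, C4 = 0x8A, C5 = 0xF2

C0: P0 ⊕ 0xE5 = 0x33; E(K, 0x33) = 0x1F.
C1: P1 ⊕ 0x1F = 0xC0; E(K, 0xC0) = 0x6E.
C2: P2 ⊕ 0x6E = 0xD5; E(K, 0xD5) = 0x81.
C3: P3 ⊕ 0x81 = 0x0C; E(K, 0x0C) = 0x3A.
C4: P4 ⊕ 0x3A = 0xDC; E(K, 0xDC) = 0x8A.
C5: P5 ⊕ 0x8A = 0x44; E(K, 0x44) = 0xF2.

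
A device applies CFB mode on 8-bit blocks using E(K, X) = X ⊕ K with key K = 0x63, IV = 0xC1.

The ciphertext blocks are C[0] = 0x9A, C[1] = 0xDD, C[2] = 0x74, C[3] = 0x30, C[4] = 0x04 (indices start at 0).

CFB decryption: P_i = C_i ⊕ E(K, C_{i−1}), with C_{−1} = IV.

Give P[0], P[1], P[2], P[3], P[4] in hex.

P[0] = 0x38, P[1] = 0x24, P[2] = 0xCA, P[3] = 0x27, P[4] = 0x57

P[0]: E(K, 0xC1) = 0xA2; 0x9A ⊕ 0xA2 = 0x38.
P[1]: E(K, 0x9A) = 0xF9; 0xDD ⊕ 0xF9 = 0x24.
P[2]: E(K, 0xDD) = 0xBE; 0x74 ⊕ 0xBE = 0xCA.
P[3]: E(K, 0x74) = 0x17; 0x30 ⊕ 0x17 = 0x27.
P[4]: E(K, 0x30) = 0x53; 0x04 ⊕ 0x53 = 0x57.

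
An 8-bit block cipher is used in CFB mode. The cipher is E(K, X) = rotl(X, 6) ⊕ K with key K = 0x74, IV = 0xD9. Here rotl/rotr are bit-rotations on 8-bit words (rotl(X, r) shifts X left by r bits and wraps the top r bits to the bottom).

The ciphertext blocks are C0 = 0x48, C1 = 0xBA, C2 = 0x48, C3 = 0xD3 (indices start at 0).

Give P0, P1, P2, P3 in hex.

CFB decryption: P_i = C_i ⊕ E(K, C_{i−1}), with C_{−1} = IV.
P0: E(K, 0xD9) = 0x02; 0x48 ⊕ 0x02 = 0x4A.
P1: E(K, 0x48) = 0x66; 0xBA ⊕ 0x66 = 0xDC.
P2: E(K, 0xBA) = 0xDA; 0x48 ⊕ 0xDA = 0x92.
P3: E(K, 0x48) = 0x66; 0xD3 ⊕ 0x66 = 0xB5.

P0 = 0x4A, P1 = 0xDC, P2 = 0x92, P3 = 0xB5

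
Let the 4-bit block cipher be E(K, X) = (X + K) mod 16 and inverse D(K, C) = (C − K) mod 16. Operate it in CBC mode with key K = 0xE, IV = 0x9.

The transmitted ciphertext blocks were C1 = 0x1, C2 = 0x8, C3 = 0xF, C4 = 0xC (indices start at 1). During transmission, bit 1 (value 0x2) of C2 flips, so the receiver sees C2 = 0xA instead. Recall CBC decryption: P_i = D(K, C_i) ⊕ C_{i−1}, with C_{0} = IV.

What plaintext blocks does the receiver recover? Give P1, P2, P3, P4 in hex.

Only C2 changed, to 0xA. In CBC, a change in C_i garbles P_i and flips the same bit in P_{i+1}. Decrypting the received ciphertext:
P1: D(K, 0x1) = 0x3; 0x3 ⊕ 0x9 = 0xA.
P2: D(K, 0xA) = 0xC; 0xC ⊕ 0x1 = 0xD.
P3: D(K, 0xF) = 0x1; 0x1 ⊕ 0xA = 0xB.
P4: D(K, 0xC) = 0xE; 0xE ⊕ 0xF = 0x1.
Blocks that differ from the original plaintext: P2, P3.

P1 = 0xA, P2 = 0xD, P3 = 0xB, P4 = 0x1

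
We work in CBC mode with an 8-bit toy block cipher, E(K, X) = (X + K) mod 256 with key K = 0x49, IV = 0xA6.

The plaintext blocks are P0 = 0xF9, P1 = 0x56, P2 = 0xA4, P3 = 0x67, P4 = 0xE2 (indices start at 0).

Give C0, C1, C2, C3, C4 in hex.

C0 = 0xA8, C1 = 0x47, C2 = 0x2C, C3 = 0x94, C4 = 0xBF

CBC encryption: C_i = E(K, P_i ⊕ C_{i−1}), with C_{−1} = IV.
C0: P0 ⊕ 0xA6 = 0x5F; E(K, 0x5F) = 0xA8.
C1: P1 ⊕ 0xA8 = 0xFE; E(K, 0xFE) = 0x47.
C2: P2 ⊕ 0x47 = 0xE3; E(K, 0xE3) = 0x2C.
C3: P3 ⊕ 0x2C = 0x4B; E(K, 0x4B) = 0x94.
C4: P4 ⊕ 0x94 = 0x76; E(K, 0x76) = 0xBF.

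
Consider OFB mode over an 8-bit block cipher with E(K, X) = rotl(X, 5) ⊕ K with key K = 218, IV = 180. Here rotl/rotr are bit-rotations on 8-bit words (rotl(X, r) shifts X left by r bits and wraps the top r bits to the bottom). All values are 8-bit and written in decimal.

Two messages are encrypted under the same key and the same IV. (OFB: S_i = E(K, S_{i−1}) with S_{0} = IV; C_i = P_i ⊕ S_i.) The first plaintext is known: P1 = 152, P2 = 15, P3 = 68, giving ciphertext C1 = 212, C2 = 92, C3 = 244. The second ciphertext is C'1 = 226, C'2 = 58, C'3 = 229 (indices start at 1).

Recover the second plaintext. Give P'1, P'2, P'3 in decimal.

P'1 = 174, P'2 = 105, P'3 = 85

In OFB with a reused IV, both messages share the same keystream S_i, so C_i ⊕ C'_i = P_i ⊕ P'_i and thus P'_i = P_i ⊕ C_i ⊕ C'_i.
P'1: 152 ⊕ 212 ⊕ 226 = 174.
P'2: 15 ⊕ 92 ⊕ 58 = 105.
P'3: 68 ⊕ 244 ⊕ 229 = 85.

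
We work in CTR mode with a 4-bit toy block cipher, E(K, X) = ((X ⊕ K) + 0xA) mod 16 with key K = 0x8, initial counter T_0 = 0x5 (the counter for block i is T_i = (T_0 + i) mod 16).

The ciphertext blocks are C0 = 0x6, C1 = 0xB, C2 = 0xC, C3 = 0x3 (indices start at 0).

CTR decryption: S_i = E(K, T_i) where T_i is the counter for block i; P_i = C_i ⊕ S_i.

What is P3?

P3: T = 0x8, S = E(K, T) = 0xA; 0x3 ⊕ 0xA = 0x9.

P3 = 0x9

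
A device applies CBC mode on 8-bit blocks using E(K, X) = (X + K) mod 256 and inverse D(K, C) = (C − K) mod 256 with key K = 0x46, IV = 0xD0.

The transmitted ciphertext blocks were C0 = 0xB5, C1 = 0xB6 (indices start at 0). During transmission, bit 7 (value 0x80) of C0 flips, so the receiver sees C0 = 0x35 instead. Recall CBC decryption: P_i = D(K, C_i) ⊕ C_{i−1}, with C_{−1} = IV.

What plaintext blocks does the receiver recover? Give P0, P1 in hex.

P0 = 0x3F, P1 = 0x45

Only C0 changed, to 0x35. In CBC, a change in C_i garbles P_i and flips the same bit in P_{i+1}. Decrypting the received ciphertext:
P0: D(K, 0x35) = 0xEF; 0xEF ⊕ 0xD0 = 0x3F.
P1: D(K, 0xB6) = 0x70; 0x70 ⊕ 0x35 = 0x45.
Blocks that differ from the original plaintext: P0, P1.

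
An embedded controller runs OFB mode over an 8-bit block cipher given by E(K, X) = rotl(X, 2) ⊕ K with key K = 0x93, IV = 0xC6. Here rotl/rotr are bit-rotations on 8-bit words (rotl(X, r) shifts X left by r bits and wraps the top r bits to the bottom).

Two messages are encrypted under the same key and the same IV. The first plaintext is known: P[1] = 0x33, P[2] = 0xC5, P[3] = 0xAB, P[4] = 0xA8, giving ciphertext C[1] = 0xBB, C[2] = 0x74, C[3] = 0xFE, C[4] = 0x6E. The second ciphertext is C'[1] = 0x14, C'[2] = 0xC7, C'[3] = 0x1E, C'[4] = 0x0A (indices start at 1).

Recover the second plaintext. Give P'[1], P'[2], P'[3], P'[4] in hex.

In OFB with a reused IV, both messages share the same keystream S_i, so C_i ⊕ C'_i = P_i ⊕ P'_i and thus P'_i = P_i ⊕ C_i ⊕ C'_i.
P'[1]: 0x33 ⊕ 0xBB ⊕ 0x14 = 0x9C.
P'[2]: 0xC5 ⊕ 0x74 ⊕ 0xC7 = 0x76.
P'[3]: 0xAB ⊕ 0xFE ⊕ 0x1E = 0x4B.
P'[4]: 0xA8 ⊕ 0x6E ⊕ 0x0A = 0xCC.

P'[1] = 0x9C, P'[2] = 0x76, P'[3] = 0x4B, P'[4] = 0xCC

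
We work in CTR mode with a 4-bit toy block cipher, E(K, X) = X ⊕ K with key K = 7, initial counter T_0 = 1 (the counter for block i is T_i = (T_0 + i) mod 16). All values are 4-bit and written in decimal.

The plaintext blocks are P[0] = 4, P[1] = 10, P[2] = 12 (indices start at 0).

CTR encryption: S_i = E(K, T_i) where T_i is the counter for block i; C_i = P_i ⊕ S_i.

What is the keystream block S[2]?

C[0]: T = 1, S = E(K, T) = 6; 4 ⊕ 6 = 2.
C[1]: T = 2, S = E(K, T) = 5; 10 ⊕ 5 = 15.
C[2]: T = 3, S = E(K, T) = 4; 12 ⊕ 4 = 8.
So S[2] = 4.

4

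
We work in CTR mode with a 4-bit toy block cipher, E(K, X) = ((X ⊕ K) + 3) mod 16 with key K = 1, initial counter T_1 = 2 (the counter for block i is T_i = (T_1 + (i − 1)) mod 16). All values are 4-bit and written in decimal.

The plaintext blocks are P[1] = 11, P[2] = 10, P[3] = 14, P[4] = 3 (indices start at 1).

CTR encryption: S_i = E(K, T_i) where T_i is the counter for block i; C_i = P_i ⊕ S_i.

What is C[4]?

C[4] = 4

C[1]: T = 2, S = E(K, T) = 6; 11 ⊕ 6 = 13.
C[2]: T = 3, S = E(K, T) = 5; 10 ⊕ 5 = 15.
C[3]: T = 4, S = E(K, T) = 8; 14 ⊕ 8 = 6.
C[4]: T = 5, S = E(K, T) = 7; 3 ⊕ 7 = 4.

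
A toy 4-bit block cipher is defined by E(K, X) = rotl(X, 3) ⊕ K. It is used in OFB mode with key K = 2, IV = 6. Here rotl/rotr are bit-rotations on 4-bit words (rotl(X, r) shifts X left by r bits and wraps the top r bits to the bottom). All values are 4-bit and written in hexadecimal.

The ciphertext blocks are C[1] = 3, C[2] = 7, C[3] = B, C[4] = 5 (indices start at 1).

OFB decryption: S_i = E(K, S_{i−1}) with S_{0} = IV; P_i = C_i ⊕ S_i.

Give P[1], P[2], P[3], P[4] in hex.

P[1]: S = E(K, 6) = 1; 3 ⊕ 1 = 2.
P[2]: S = E(K, 1) = A; 7 ⊕ A = D.
P[3]: S = E(K, A) = 7; B ⊕ 7 = C.
P[4]: S = E(K, 7) = 9; 5 ⊕ 9 = C.

P[1] = 2, P[2] = D, P[3] = C, P[4] = C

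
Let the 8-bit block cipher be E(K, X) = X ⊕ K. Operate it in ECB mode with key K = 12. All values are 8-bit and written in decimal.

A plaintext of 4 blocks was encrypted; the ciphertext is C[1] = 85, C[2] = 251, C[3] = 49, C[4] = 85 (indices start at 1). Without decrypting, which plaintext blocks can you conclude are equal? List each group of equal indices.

ECB encrypts each block independently with the same key, so equal ciphertext blocks imply equal plaintext blocks.
C[1] = C[4] = 85, so P[1] = P[4].

P[1] = P[4]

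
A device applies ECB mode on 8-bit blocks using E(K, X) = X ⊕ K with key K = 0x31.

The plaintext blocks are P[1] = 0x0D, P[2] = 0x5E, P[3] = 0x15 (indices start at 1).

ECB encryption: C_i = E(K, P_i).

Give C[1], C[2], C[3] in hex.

C[1] = 0x3C, C[2] = 0x6F, C[3] = 0x24

C[1]: E(K, 0x0D) = 0x3C.
C[2]: E(K, 0x5E) = 0x6F.
C[3]: E(K, 0x15) = 0x24.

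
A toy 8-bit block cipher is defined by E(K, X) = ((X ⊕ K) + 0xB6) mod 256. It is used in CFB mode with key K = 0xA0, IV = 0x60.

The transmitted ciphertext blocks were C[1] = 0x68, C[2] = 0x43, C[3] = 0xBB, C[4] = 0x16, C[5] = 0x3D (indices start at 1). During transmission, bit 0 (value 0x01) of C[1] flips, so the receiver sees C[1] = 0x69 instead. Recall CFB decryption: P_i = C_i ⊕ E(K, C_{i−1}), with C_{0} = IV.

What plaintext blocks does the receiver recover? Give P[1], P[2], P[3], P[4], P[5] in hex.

P[1] = 0x1F, P[2] = 0x3C, P[3] = 0x22, P[4] = 0xC7, P[5] = 0x51

Only C[1] changed, to 0x69. In CFB, a change in C_i flips the same bit in P_i and garbles P_{i+1}. Decrypting the received ciphertext:
P[1]: E(K, 0x60) = 0x76; 0x69 ⊕ 0x76 = 0x1F.
P[2]: E(K, 0x69) = 0x7F; 0x43 ⊕ 0x7F = 0x3C.
P[3]: E(K, 0x43) = 0x99; 0xBB ⊕ 0x99 = 0x22.
P[4]: E(K, 0xBB) = 0xD1; 0x16 ⊕ 0xD1 = 0xC7.
P[5]: E(K, 0x16) = 0x6C; 0x3D ⊕ 0x6C = 0x51.
Blocks that differ from the original plaintext: P[1], P[2].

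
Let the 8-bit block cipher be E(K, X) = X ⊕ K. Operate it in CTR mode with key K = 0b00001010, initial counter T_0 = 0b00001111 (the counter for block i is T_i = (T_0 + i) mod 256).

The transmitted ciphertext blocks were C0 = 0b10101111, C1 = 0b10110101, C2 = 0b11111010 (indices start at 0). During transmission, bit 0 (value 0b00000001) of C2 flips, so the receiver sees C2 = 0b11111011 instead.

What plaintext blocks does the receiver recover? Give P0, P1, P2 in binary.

P0 = 0b10101010, P1 = 0b10101111, P2 = 0b11100000

CTR decryption: S_i = E(K, T_i) where T_i is the counter for block i; P_i = C_i ⊕ S_i.
Only C2 changed, to 0b11111011. In CTR, a change in C_i flips the same bit in P_i only; the keystream is unaffected. Decrypting the received ciphertext:
P0: T = 0b00001111, S = E(K, T) = 0b00000101; 0b10101111 ⊕ 0b00000101 = 0b10101010.
P1: T = 0b00010000, S = E(K, T) = 0b00011010; 0b10110101 ⊕ 0b00011010 = 0b10101111.
P2: T = 0b00010001, S = E(K, T) = 0b00011011; 0b11111011 ⊕ 0b00011011 = 0b11100000.
Blocks that differ from the original plaintext: P2.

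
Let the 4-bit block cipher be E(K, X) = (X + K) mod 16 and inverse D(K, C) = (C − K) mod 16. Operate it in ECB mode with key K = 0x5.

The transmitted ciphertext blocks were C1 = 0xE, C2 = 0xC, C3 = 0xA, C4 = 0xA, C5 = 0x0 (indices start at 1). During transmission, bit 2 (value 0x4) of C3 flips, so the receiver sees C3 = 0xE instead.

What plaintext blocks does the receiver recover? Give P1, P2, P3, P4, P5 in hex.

P1 = 0x9, P2 = 0x7, P3 = 0x9, P4 = 0x5, P5 = 0xB

ECB decryption: P_i = D(K, C_i).
Only C3 changed, to 0xE. In ECB, a change in C_i affects only P_i. Decrypting the received ciphertext:
P1: D(K, 0xE) = 0x9.
P2: D(K, 0xC) = 0x7.
P3: D(K, 0xE) = 0x9.
P4: D(K, 0xA) = 0x5.
P5: D(K, 0x0) = 0xB.
Blocks that differ from the original plaintext: P3.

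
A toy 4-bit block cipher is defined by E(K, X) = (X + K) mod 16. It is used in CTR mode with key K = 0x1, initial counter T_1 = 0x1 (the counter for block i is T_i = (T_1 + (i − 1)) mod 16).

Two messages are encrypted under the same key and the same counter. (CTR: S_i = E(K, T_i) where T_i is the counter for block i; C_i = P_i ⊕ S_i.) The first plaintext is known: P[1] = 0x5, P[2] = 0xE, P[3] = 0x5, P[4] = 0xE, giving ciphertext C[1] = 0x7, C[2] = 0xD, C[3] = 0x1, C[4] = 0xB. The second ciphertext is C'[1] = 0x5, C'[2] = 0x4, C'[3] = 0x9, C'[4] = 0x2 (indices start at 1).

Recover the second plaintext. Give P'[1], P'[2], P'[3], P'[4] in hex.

P'[1] = 0x7, P'[2] = 0x7, P'[3] = 0xD, P'[4] = 0x7

In CTR with a reused counter, both messages share the same keystream S_i, so C_i ⊕ C'_i = P_i ⊕ P'_i and thus P'_i = P_i ⊕ C_i ⊕ C'_i.
P'[1]: 0x5 ⊕ 0x7 ⊕ 0x5 = 0x7.
P'[2]: 0xE ⊕ 0xD ⊕ 0x4 = 0x7.
P'[3]: 0x5 ⊕ 0x1 ⊕ 0x9 = 0xD.
P'[4]: 0xE ⊕ 0xB ⊕ 0x2 = 0x7.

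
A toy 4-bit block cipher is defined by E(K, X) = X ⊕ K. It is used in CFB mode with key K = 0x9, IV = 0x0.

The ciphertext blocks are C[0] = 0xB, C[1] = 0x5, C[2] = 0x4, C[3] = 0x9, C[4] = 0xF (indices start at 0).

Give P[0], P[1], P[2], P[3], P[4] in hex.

P[0] = 0x2, P[1] = 0x7, P[2] = 0x8, P[3] = 0x4, P[4] = 0xF

CFB decryption: P_i = C_i ⊕ E(K, C_{i−1}), with C_{−1} = IV.
P[0]: E(K, 0x0) = 0x9; 0xB ⊕ 0x9 = 0x2.
P[1]: E(K, 0xB) = 0x2; 0x5 ⊕ 0x2 = 0x7.
P[2]: E(K, 0x5) = 0xC; 0x4 ⊕ 0xC = 0x8.
P[3]: E(K, 0x4) = 0xD; 0x9 ⊕ 0xD = 0x4.
P[4]: E(K, 0x9) = 0x0; 0xF ⊕ 0x0 = 0xF.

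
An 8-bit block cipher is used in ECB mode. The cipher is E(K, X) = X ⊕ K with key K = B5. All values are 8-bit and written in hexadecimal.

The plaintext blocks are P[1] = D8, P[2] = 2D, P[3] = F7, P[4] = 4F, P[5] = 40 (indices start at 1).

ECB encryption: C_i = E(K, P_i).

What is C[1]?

C[1] = 6D

C[1]: E(K, D8) = 6D.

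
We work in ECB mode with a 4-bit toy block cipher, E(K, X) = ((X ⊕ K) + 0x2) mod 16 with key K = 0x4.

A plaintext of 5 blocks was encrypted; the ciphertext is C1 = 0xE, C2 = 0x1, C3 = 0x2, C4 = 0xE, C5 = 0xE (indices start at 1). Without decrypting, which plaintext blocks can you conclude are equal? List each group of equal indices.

ECB encrypts each block independently with the same key, so equal ciphertext blocks imply equal plaintext blocks.
C1 = C4 = C5 = 0xE, so P1 = P4 = P5.

P1 = P4 = P5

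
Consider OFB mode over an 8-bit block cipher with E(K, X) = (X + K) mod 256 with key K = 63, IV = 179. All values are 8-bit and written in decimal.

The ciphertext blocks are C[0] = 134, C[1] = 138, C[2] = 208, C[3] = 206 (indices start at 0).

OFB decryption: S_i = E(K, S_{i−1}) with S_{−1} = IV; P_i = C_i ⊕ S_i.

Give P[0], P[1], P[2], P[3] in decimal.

P[0]: S = E(K, 179) = 242; 134 ⊕ 242 = 116.
P[1]: S = E(K, 242) = 49; 138 ⊕ 49 = 187.
P[2]: S = E(K, 49) = 112; 208 ⊕ 112 = 160.
P[3]: S = E(K, 112) = 175; 206 ⊕ 175 = 97.

P[0] = 116, P[1] = 187, P[2] = 160, P[3] = 97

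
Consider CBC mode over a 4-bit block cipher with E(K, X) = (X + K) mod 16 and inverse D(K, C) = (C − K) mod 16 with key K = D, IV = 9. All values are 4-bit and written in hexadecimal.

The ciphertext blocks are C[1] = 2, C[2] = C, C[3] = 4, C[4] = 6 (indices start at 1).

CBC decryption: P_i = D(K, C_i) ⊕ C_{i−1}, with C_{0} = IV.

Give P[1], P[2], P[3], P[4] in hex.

P[1] = C, P[2] = D, P[3] = B, P[4] = D

P[1]: D(K, 2) = 5; 5 ⊕ 9 = C.
P[2]: D(K, C) = F; F ⊕ 2 = D.
P[3]: D(K, 4) = 7; 7 ⊕ C = B.
P[4]: D(K, 6) = 9; 9 ⊕ 4 = D.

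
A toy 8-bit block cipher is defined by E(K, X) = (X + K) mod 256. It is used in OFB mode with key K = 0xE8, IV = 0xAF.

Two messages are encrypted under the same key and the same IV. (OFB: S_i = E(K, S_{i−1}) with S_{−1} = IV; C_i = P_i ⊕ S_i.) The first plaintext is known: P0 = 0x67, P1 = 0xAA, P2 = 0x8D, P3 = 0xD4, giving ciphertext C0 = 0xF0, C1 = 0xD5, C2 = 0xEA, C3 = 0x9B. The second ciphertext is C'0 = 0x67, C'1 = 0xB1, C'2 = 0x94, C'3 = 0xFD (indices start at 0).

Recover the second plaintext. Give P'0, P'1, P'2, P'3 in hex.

P'0 = 0xF0, P'1 = 0xCE, P'2 = 0xF3, P'3 = 0xB2

In OFB with a reused IV, both messages share the same keystream S_i, so C_i ⊕ C'_i = P_i ⊕ P'_i and thus P'_i = P_i ⊕ C_i ⊕ C'_i.
P'0: 0x67 ⊕ 0xF0 ⊕ 0x67 = 0xF0.
P'1: 0xAA ⊕ 0xD5 ⊕ 0xB1 = 0xCE.
P'2: 0x8D ⊕ 0xEA ⊕ 0x94 = 0xF3.
P'3: 0xD4 ⊕ 0x9B ⊕ 0xFD = 0xB2.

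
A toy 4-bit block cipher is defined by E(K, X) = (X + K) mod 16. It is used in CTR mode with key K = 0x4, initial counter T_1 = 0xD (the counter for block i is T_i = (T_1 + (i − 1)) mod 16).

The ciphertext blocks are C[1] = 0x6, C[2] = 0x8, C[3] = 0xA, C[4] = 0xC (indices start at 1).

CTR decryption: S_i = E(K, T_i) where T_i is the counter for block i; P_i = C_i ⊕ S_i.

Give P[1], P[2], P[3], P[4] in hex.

P[1]: T = 0xD, S = E(K, T) = 0x1; 0x6 ⊕ 0x1 = 0x7.
P[2]: T = 0xE, S = E(K, T) = 0x2; 0x8 ⊕ 0x2 = 0xA.
P[3]: T = 0xF, S = E(K, T) = 0x3; 0xA ⊕ 0x3 = 0x9.
P[4]: T = 0x0, S = E(K, T) = 0x4; 0xC ⊕ 0x4 = 0x8.

P[1] = 0x7, P[2] = 0xA, P[3] = 0x9, P[4] = 0x8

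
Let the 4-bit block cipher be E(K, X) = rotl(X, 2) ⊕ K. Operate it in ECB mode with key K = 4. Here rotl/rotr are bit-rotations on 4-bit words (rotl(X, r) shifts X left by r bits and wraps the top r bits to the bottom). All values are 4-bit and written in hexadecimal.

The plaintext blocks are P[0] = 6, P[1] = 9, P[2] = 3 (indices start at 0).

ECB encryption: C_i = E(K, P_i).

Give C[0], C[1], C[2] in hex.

C[0]: E(K, 6) = D.
C[1]: E(K, 9) = 2.
C[2]: E(K, 3) = 8.

C[0] = D, C[1] = 2, C[2] = 8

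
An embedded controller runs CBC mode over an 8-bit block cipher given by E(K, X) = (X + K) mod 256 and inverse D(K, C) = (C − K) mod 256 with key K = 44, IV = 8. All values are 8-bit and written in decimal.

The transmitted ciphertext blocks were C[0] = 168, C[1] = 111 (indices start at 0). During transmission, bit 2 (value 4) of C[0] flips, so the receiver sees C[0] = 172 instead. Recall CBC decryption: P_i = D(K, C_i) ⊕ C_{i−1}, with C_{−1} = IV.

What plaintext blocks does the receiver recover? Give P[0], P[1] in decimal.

P[0] = 136, P[1] = 239

Only C[0] changed, to 172. In CBC, a change in C_i garbles P_i and flips the same bit in P_{i+1}. Decrypting the received ciphertext:
P[0]: D(K, 172) = 128; 128 ⊕ 8 = 136.
P[1]: D(K, 111) = 67; 67 ⊕ 172 = 239.
Blocks that differ from the original plaintext: P[0], P[1].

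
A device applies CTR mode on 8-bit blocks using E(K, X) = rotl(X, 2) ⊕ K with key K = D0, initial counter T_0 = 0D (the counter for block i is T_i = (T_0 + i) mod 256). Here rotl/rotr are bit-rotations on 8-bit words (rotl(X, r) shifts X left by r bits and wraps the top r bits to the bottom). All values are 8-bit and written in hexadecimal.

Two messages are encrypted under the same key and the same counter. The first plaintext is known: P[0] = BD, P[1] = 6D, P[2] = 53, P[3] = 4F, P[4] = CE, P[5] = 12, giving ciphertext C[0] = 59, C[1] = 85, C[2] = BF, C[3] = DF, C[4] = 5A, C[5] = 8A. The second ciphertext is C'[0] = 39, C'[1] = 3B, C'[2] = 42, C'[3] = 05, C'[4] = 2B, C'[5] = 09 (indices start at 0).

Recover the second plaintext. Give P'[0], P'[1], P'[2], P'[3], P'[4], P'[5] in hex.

P'[0] = DD, P'[1] = D3, P'[2] = AE, P'[3] = 95, P'[4] = BF, P'[5] = 91

In CTR with a reused counter, both messages share the same keystream S_i, so C_i ⊕ C'_i = P_i ⊕ P'_i and thus P'_i = P_i ⊕ C_i ⊕ C'_i.
P'[0]: BD ⊕ 59 ⊕ 39 = DD.
P'[1]: 6D ⊕ 85 ⊕ 3B = D3.
P'[2]: 53 ⊕ BF ⊕ 42 = AE.
P'[3]: 4F ⊕ DF ⊕ 05 = 95.
P'[4]: CE ⊕ 5A ⊕ 2B = BF.
P'[5]: 12 ⊕ 8A ⊕ 09 = 91.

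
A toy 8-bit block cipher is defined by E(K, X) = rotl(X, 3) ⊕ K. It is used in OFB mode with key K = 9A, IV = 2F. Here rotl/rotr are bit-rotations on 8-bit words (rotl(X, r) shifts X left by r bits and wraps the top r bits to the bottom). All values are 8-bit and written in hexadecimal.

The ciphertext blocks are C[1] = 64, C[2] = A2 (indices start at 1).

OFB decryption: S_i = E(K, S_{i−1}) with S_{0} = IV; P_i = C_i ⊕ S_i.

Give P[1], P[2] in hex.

P[1]: S = E(K, 2F) = E3; 64 ⊕ E3 = 87.
P[2]: S = E(K, E3) = 85; A2 ⊕ 85 = 27.

P[1] = 87, P[2] = 27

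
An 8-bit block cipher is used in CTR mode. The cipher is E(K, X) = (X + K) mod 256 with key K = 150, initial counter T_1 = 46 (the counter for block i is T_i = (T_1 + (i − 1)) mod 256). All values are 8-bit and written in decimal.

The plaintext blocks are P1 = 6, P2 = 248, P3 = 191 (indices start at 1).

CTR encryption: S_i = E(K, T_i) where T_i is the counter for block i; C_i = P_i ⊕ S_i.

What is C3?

C1: T = 46, S = E(K, T) = 196; 6 ⊕ 196 = 194.
C2: T = 47, S = E(K, T) = 197; 248 ⊕ 197 = 61.
C3: T = 48, S = E(K, T) = 198; 191 ⊕ 198 = 121.

C3 = 121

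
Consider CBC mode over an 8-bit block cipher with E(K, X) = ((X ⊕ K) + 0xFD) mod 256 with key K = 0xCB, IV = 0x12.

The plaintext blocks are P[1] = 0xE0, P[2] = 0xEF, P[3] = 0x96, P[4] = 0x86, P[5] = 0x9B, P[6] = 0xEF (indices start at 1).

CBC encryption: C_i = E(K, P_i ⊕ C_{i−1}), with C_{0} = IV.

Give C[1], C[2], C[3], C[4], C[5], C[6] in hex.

C[1] = 0x36, C[2] = 0x0F, C[3] = 0x4F, C[4] = 0xFF, C[5] = 0xAC, C[6] = 0x85

C[1]: P[1] ⊕ 0x12 = 0xF2; E(K, 0xF2) = 0x36.
C[2]: P[2] ⊕ 0x36 = 0xD9; E(K, 0xD9) = 0x0F.
C[3]: P[3] ⊕ 0x0F = 0x99; E(K, 0x99) = 0x4F.
C[4]: P[4] ⊕ 0x4F = 0xC9; E(K, 0xC9) = 0xFF.
C[5]: P[5] ⊕ 0xFF = 0x64; E(K, 0x64) = 0xAC.
C[6]: P[6] ⊕ 0xAC = 0x43; E(K, 0x43) = 0x85.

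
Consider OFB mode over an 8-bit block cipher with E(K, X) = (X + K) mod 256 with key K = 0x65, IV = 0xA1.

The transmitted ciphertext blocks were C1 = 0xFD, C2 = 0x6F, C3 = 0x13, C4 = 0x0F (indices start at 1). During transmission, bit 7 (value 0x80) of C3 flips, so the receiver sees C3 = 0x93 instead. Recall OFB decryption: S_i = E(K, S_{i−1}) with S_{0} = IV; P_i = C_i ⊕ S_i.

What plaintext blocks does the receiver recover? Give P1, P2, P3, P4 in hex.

P1 = 0xFB, P2 = 0x04, P3 = 0x43, P4 = 0x3A

Only C3 changed, to 0x93. In OFB, a change in C_i flips the same bit in P_i only; the keystream is unaffected. Decrypting the received ciphertext:
P1: S = E(K, 0xA1) = 0x06; 0xFD ⊕ 0x06 = 0xFB.
P2: S = E(K, 0x06) = 0x6B; 0x6F ⊕ 0x6B = 0x04.
P3: S = E(K, 0x6B) = 0xD0; 0x93 ⊕ 0xD0 = 0x43.
P4: S = E(K, 0xD0) = 0x35; 0x0F ⊕ 0x35 = 0x3A.
Blocks that differ from the original plaintext: P3.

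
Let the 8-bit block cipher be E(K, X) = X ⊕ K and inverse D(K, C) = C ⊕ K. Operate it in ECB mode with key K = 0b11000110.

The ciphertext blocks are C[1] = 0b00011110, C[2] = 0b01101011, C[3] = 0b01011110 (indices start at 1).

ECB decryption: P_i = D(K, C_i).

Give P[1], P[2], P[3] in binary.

P[1]: D(K, 0b00011110) = 0b11011000.
P[2]: D(K, 0b01101011) = 0b10101101.
P[3]: D(K, 0b01011110) = 0b10011000.

P[1] = 0b11011000, P[2] = 0b10101101, P[3] = 0b10011000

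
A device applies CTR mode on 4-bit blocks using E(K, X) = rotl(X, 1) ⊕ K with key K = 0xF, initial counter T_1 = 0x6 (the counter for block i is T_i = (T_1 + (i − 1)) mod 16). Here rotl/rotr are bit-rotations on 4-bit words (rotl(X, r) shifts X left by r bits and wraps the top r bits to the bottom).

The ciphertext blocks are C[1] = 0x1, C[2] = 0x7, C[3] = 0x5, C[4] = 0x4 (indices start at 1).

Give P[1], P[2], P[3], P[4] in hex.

P[1] = 0x2, P[2] = 0x6, P[3] = 0xB, P[4] = 0x8

CTR decryption: S_i = E(K, T_i) where T_i is the counter for block i; P_i = C_i ⊕ S_i.
P[1]: T = 0x6, S = E(K, T) = 0x3; 0x1 ⊕ 0x3 = 0x2.
P[2]: T = 0x7, S = E(K, T) = 0x1; 0x7 ⊕ 0x1 = 0x6.
P[3]: T = 0x8, S = E(K, T) = 0xE; 0x5 ⊕ 0xE = 0xB.
P[4]: T = 0x9, S = E(K, T) = 0xC; 0x4 ⊕ 0xC = 0x8.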